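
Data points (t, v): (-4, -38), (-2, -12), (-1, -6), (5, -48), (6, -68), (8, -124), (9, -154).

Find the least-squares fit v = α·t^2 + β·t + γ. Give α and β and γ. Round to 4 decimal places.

α = -1.9737, β = 0.8552, γ = -2.8458

XᵀX·[α, β, γ]ᵀ = Xᵀv reads: 12851·α + 1509·β + 227·γ = -24720;  1509·α + 227·β + 21·γ = -2844;  227·α + 21·β + 7·γ = -450.
Row-reducing yields α = -185421/93944, β = 80343/93944, γ = -66837/23486.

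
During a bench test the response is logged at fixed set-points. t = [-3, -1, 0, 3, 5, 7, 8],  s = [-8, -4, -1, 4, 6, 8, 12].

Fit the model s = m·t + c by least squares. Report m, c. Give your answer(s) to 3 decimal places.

m = 1.668, c = -2.099

Setting ∂/∂m … = 0 gives: 157·m + 19·c = 222;  19·m + 7·c = 17.
Eliminating c: 7·(row 1) − 19·(row 2) gives 738·m = 7·222 − 19·17 = 1231, so m = 1231/738.
Then c = (17 − 19·(1231/738))/7 = -1549/738.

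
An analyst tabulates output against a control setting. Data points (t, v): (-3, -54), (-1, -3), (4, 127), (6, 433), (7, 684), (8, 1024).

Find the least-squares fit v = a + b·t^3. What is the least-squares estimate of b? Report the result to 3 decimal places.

b = 2.000

From the data, Σ1 = 6, Σt^3 = 1107, Σt^3·t^3 = 431275.
Moment sums: Σv = 2211, Σt^3·v = 862017.
MᵀM·[a, b]ᵀ = Mᵀv becomes [[6, 1107]; [1107, 431275]]·[a, b]ᵀ = [2211, 862017]ᵀ.
det = 6·431275 − 1107² = 1362201.
a = (2211·431275 − 1107·862017)/1362201 = -234598/454067; b = (6·862017 − 1107·2211)/1362201 = 908175/454067.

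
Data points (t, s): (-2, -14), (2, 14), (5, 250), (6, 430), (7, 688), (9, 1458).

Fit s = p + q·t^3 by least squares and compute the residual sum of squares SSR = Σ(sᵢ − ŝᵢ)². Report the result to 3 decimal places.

SSR = 15.870

Sums needed: Σ1 = 6, Σt^3 = 1413, Σt^3·t^3 = 711499.
For Aᵀs: Σs = 2826, Σt^3·s = 1423220.
Δ = 6·711499 − 1413² = 2272425.
p = (2826·711499 − 1413·1423220)/2272425 = -104562/757475; q = (6·1423220 − 1413·2826)/2272425 = 1515394/757475.
Residuals: 1623064/757475, -282788/151495, 49062/757475, -1506292/757475, 293444/151495, -219114/757475; SSR = 12021032/757475.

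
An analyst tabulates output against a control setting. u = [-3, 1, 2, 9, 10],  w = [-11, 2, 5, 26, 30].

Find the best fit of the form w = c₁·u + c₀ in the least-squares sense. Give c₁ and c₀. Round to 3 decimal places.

The normal equations are: 195·c₁ + 19·c₀ = 579;  19·c₁ + 5·c₀ = 52.
(Σu·u = 195, Σu = 19, Σ1 = 5, Σu·w = 579, Σw = 52.)
Eliminating c₀: 5·(row 1) − 19·(row 2) gives 614·c₁ = 5·579 − 19·52 = 1907, so c₁ = 1907/614.
Then c₀ = (52 − 19·(1907/614))/5 = -861/614.

c₁ = 3.106, c₀ = -1.402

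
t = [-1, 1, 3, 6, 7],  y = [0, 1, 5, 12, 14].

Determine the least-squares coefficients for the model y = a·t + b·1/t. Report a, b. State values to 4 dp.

Sums needed: Σt·t = 96, Σt·1/t = 5, Σ1/t·1/t = 3809/1764.
For Mᵀy: Σt·y = 186, Σ1/t·y = 20/3.
Normal equations: [[96, 5]; [5, 3809/1764]]·[a, b]ᵀ = [186, 20/3]ᵀ.
det = 96·(3809/1764) − 5² = 26797/147.
a = (186·(3809/1764) − 5·(20/3))/(26797/147) = 108279/53594; b = (96·(20/3) − 5·186)/(26797/147) = -42630/26797.

a = 2.0204, b = -1.5908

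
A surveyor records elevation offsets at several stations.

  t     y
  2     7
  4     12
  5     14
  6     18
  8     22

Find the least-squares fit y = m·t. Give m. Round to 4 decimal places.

With design matrix A, AᵀA = [[145]] and Aᵀy = [416]ᵀ.
m = 416/145 = 2.86897.

m = 2.8690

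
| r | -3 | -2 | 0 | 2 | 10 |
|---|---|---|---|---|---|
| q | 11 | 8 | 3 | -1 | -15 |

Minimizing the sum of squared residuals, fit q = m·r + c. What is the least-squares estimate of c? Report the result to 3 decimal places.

c = 3.935

MᵀM·[m, c]ᵀ = Mᵀq reads: 117·m + 7·c = -201;  7·m + 5·c = 6.
Δ = 117·5 − 7² = 536.
m = ((-201)·5 − 7·6)/536 = -1047/536; c = (117·6 − 7·(-201))/536 = 2109/536.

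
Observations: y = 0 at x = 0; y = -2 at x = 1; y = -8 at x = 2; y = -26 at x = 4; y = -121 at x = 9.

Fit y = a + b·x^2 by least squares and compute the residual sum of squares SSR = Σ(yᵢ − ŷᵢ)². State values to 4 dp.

Forming AᵀA = [[5, 102]; [102, 6834]] and Aᵀy = [-157, -10251]ᵀ gives AᵀA·[a, b]ᵀ = Aᵀy.
det = 5·6834 − 102² = 23766.
a = ((-157)·6834 − 102·(-10251))/23766 = -268/233; b = (5·(-10251) − 102·(-157))/23766 = -691/466.
Residuals: 268/233, 295/466, -214/233, -262/233, 121/466; SSR = 1817/466.

SSR = 3.8991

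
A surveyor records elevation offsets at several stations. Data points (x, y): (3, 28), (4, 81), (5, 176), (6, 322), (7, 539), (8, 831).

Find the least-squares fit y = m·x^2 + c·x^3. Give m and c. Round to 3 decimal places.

The normal system AᵀA·[m, c]ᵀ = Aᵀy is [[8755, 61743]; [61743, 446899]]·[m, c]ᵀ = [97135, 707841]ᵀ.
Eliminating c: 446899·(row 1) − 61743·(row 2) gives 100402696·m = 446899·97135 − 61743·707841 = -294692498, so m = -147346249/50201348.
Then c = (707841 − 61743·(-147346249/50201348))/446899 = 99870825/50201348.

m = -2.935, c = 1.989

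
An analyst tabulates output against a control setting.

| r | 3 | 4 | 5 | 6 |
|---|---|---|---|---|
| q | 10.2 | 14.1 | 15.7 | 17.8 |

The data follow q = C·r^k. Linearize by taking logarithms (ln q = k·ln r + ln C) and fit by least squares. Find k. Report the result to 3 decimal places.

Let Y = ln q. Fitting Y = k·ln r + ln C by least squares:
Sums: Σln r = 5.8861, Σ(ln r)² = 8.9295, Σln q = 10.6014, Σln r·ln q = 15.8105.
Normal system: [[8.9295, 5.8861]; [5.8861, 4]]·[k, ln C]ᵀ = [15.8105, 10.6014]ᵀ.
Δ = 8.9295·4 − (5.8861)² = 1.0716; k = (15.8105·4 − 5.8861·10.6014)/1.0716 = 0.78459, ln C = (8.9295·10.6014 − 5.8861·15.8105)/1.0716 = 1.49581.

k = 0.785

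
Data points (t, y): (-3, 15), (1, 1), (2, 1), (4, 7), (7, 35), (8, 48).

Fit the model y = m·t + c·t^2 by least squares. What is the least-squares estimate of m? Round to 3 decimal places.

Sums needed: Σt·t = 143, Σt·t^2 = 901, Σt^2·t^2 = 6851.
And Σt·y = 615, Σt^2·y = 5039.
Δ = 143·6851 − 901² = 167892.
m = (615·6851 − 901·5039)/167892 = -9611/4938; c = (143·5039 − 901·615)/167892 = 83231/83946.

m = -1.946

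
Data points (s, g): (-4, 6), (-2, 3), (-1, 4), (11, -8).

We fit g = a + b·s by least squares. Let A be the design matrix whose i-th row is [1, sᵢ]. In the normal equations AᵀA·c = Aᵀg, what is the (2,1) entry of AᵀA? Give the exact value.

Row 2 ↔ basis s, column 1 ↔ basis 1, so (AᵀA)_{2,1} = Σᵢ s = (-4)·(1) + (-2)·(1) + (-1)·(1) + (11)·(1) = 4.

4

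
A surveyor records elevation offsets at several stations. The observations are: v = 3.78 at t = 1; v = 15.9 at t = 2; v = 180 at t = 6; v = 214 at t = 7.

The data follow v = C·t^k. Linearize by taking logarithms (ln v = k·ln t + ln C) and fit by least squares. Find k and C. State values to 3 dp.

With ln vᵢ as the transformed response and ln tᵢ as the regressor:
Over the data: Σln t = 4.4308, Σ(ln t)² = 7.4774, Σln v = 14.6550, Σln t·ln v = 21.6637.
Normal system: [[7.4774, 4.4308]; [4.4308, 4]]·[k, ln C]ᵀ = [21.6637, 14.6550]ᵀ.
Slope k = (n·Σln t·ln v − Σln t·Σln v)/(n·Σ(ln t)² − (Σln t)²) = (4·21.6637 − 4.4308·14.6550)/10.2775 = 2.11347; ln C = (Σln v − k·Σln t)/n = 1.32264, so C = exp(1.32264) = 3.75333.

k = 2.113, C = 3.753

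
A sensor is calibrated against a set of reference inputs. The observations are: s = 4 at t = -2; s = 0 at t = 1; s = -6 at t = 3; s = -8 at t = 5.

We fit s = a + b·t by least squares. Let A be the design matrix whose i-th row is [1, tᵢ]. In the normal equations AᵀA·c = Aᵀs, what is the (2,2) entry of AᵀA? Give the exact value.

39

Row 2 ↔ basis t, column 2 ↔ basis t, so (AᵀA)_{2,2} = Σᵢ (t)·(t) = (-2)·(-2) + (1)·(1) + (3)·(3) + (5)·(5) = 39.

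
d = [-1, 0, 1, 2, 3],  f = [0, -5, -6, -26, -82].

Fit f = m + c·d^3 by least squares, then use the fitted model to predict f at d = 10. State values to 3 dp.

From the data, Σ1 = 5, Σd^3 = 35, Σd^3·d^3 = 795.
Moment sums: Σf = -119, Σd^3·f = -2428.
Normal equations: [[5, 35]; [35, 795]]·[m, c]ᵀ = [-119, -2428]ᵀ.
det = 5·795 − 35² = 2750.
m = ((-119)·795 − 35·(-2428))/2750 = -7/2; c = (5·(-2428) − 35·(-119))/2750 = -29/10.
At d = 10: f̂ = (-7/2)·(1) + (-29/10)·(1000) = -5807/2.

f̂ = -2903.500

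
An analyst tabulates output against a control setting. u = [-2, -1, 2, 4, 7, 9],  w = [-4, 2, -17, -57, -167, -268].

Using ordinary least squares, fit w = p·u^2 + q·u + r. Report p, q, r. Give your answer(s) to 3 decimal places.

p = -2.999, q = -3.029, r = 1.888

Normal-equation sums: Σu^2·u^2 = 9251, Σu^2·u = 1135, Σu^2 = 155, Σu·u = 155, Σu = 19, Σ1 = 6.
And Σu^2·w = -30885, Σu·w = -3837, Σw = -511.
Normal equations: [[9251, 1135, 155]; [1135, 155, 19]; [155, 19, 6]]·[p, q, r]ᵀ = [-30885, -3837, -511]ᵀ.
Solving the 3×3 system (Gaussian elimination) gives p = -123875/41312, q = -125149/41312, r = 19501/10328.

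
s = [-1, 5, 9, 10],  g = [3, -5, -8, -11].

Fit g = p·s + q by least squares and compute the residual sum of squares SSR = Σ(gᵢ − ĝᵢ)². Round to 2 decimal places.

Sums needed: Σs·s = 207, Σs = 23, Σ1 = 4.
Moment sums: Σs·g = -210, Σg = -21.
MᵀM·[p, q]ᵀ = Mᵀg becomes [[207, 23]; [23, 4]]·[p, q]ᵀ = [-210, -21]ᵀ.
Δ = 207·4 − 23² = 299.
p = ((-210)·4 − 23·(-21))/299 = -357/299; q = (207·(-21) − 23·(-210))/299 = 21/13.
Residuals: 57/299, -193/299, 26/23, -202/299; SSR = 654/299.

SSR = 2.19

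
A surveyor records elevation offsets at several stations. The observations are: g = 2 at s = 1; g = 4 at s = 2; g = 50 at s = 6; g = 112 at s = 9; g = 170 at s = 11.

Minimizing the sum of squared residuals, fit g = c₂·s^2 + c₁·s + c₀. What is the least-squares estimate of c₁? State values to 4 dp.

With design matrix M, MᵀM = [[22515, 2285, 243]; [2285, 243, 29]; [243, 29, 5]] and Mᵀg = [31460, 3188, 338]ᵀ.
Row-reducing yields c₂ = 1409/968, c₁ = -607/968, c₀ = 60/121.

c₁ = -0.6271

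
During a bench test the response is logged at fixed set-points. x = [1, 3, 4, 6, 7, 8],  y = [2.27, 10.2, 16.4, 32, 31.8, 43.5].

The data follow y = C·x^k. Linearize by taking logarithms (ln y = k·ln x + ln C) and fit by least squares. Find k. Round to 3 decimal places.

k = 1.416

Let Y = ln y. Fitting Y = k·ln x + ln C by least squares:
Over the data: Σln x = 8.3020, Σ(ln x)² = 14.4498, Σln y = 16.6374, Σln x·ln y = 27.2161.
Normal system: [[14.4498, 8.3020]; [8.3020, 6]]·[k, ln C]ᵀ = [27.2161, 16.6374]ᵀ.
Solving (det = 17.7753): k = 1.41614, ln C = 0.81343.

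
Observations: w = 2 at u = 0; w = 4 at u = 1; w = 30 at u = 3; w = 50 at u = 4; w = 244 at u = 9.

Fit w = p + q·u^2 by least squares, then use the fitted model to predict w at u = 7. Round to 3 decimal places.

XᵀX·[p, q]ᵀ = Xᵀw reads: 5·p + 107·q = 330;  107·p + 6899·q = 20838.
(Σ1 = 5, Σu^2 = 107, Σu^2·u^2 = 6899, Σw = 330, Σu^2·w = 20838.)
Eliminating q: 6899·(row 1) − 107·(row 2) gives 23046·p = 6899·330 − 107·20838 = 47004, so p = 7834/3841.
Then q = (20838 − 107·(7834/3841))/6899 = 11480/3841.
At u = 7: ŵ = (7834/3841)·(1) + (11480/3841)·(49) = 24798/167.

ŵ = 148.491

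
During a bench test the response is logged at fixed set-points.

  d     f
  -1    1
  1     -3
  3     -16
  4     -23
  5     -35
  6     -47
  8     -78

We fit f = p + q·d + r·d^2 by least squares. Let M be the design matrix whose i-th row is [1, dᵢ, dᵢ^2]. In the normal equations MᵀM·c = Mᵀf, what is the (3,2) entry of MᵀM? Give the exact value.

944

Row 3 ↔ basis d^2, column 2 ↔ basis d, so (MᵀM)_{3,2} = Σᵢ (d^2)·(d) = (1)·(-1) + (1)·(1) + (9)·(3) + (16)·(4) + (25)·(5) + (36)·(6) + (64)·(8) = 944.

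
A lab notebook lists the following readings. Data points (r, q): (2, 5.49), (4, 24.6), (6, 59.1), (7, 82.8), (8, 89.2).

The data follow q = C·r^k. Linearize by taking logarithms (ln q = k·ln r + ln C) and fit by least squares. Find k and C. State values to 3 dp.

Taking logs, ln q = k·ln r + ln C, so regress ln q on ln r.
Over the data: Σln r = 7.8966, Σ(ln r)² = 13.7233, Σln q = 17.8922, Σln r·ln q = 30.8618.
Normal system: [[13.7233, 7.8966]; [7.8966, 5]]·[k, ln C]ᵀ = [30.8618, 17.8922]ᵀ.
Slope k = (n·Σln r·ln q − Σln r·Σln q)/(n·Σ(ln r)² − (Σln r)²) = (5·30.8618 − 7.8966·17.8922)/6.2610 = 2.07991; ln C = (Σln q − k·Σln r)/n = 0.29362, so C = exp(0.29362) = 1.34128.

k = 2.080, C = 1.341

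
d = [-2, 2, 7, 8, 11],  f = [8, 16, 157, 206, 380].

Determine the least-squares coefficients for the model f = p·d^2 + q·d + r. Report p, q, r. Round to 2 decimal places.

p = 2.98, q = 1.82, r = -0.09

Sums needed: Σd^2·d^2 = 21170, Σd^2·d = 2186, Σd^2 = 242, Σd·d = 242, Σd = 26, Σ1 = 5.
And Σd^2·f = 66953, Σd·f = 6943, Σf = 767.
So MᵀM·[p, q, r]ᵀ = Mᵀf: [[21170, 2186, 242]; [2186, 242, 26]; [242, 26, 5]]·[p, q, r]ᵀ = [66953, 6943, 767]ᵀ.
Inverting the 3×3 Gram matrix, [p, q, r]ᵀ = [185491/62328, 37743/20776, -680/7791]ᵀ.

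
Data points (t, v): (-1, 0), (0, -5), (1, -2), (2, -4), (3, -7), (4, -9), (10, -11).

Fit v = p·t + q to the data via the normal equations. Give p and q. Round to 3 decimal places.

With design matrix X, XᵀX = [[131, 19]; [19, 7]] and Xᵀv = [-177, -38]ᵀ.
Eliminating q: 7·(row 1) − 19·(row 2) gives 556·p = 7·(-177) − 19·(-38) = -517, so p = -517/556.
Then q = ((-38) − 19·(-517/556))/7 = -1615/556.

p = -0.930, q = -2.905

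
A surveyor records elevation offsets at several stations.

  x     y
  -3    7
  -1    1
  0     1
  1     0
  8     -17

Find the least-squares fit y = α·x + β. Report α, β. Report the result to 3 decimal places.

The normal equations are: 75·α + 5·β = -158;  5·α + 5·β = -8.
Δ = 75·5 − 5² = 350.
α = ((-158)·5 − 5·(-8))/350 = -15/7; β = (75·(-8) − 5·(-158))/350 = 19/35.

α = -2.143, β = 0.543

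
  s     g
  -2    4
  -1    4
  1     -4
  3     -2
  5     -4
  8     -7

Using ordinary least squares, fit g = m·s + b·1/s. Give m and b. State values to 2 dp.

m = -0.76, b = -3.23

Compute the Gram sums: Σs·s = 104, Σs·1/s = 6, Σ1/s·1/s = 34801/14400.
For Xᵀg: Σs·g = -98, Σ1/s·g = -1481/120.
det = 104·(34801/14400) − 6² = 387613/1800.
m = ((-98)·(34801/14400) − 6·(-1481/120))/(387613/1800) = -1172089/1550452; b = (104·(-1481/120) − 6·(-98))/(387613/1800) = -1251960/387613.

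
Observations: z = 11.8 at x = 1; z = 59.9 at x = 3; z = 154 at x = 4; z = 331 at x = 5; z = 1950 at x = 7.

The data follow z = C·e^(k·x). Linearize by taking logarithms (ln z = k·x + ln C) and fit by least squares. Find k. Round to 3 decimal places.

Taking logs, ln z = k·x + ln C, so regress ln z on x.
Sums: Σx = 20.0000, Σ(x)² = 100.0000, Σln z = 24.9754, Σx·ln z = 116.9336.
Normal system: [[100.0000, 20.0000]; [20.0000, 5]]·[k, ln C]ᵀ = [116.9336, 24.9754]ᵀ.
Slope k = (n·Σx·ln z − Σx·Σln z)/(n·Σ(x)² − (Σx)²) = (5·116.9336 − 20.0000·24.9754)/100.0000 = 0.85159; ln C = (Σln z − k·Σx)/n = 1.58871.

k = 0.852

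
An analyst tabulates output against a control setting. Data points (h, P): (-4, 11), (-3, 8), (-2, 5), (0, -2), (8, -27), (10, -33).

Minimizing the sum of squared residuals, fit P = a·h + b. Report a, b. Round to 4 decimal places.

a = -3.1588, b = -1.5952

AᵀA·[a, b]ᵀ = AᵀP reads: 193·a + 9·b = -624;  9·a + 6·b = -38.
Eliminating b: 6·(row 1) − 9·(row 2) gives 1077·a = 6·(-624) − 9·(-38) = -3402, so a = -1134/359.
Then b = ((-38) − 9·(-1134/359))/6 = -1718/1077.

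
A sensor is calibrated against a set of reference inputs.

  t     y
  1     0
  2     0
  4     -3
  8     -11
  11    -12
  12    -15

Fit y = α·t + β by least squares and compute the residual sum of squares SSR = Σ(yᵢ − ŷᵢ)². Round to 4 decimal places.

SSR = 6.5884

XᵀX·[α, β]ᵀ = Xᵀy reads: 350·α + 38·β = -412;  38·α + 6·β = -41.
Eliminating β: 6·(row 1) − 38·(row 2) gives 656·α = 6·(-412) − 38·(-41) = -914, so α = -457/328.
Then β = ((-41) − 38·(-457/328))/6 = 653/328.
Residuals: -49/82, 261/328, 191/328, -605/328, 219/164, -89/328; SSR = 2161/328.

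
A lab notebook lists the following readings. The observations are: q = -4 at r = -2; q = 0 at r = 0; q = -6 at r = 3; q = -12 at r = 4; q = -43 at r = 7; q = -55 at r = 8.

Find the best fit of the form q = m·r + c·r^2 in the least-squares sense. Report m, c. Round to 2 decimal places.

Normal-equation sums: Σr·r = 142, Σr·r^2 = 938, Σr^2·r^2 = 6850.
And Σr·q = -799, Σr^2·q = -5889.
Eliminating c: 6850·(row 1) − 938·(row 2) gives 92856·m = 6850·(-799) − 938·(-5889) = 50732, so m = 12683/23214.
Then c = ((-5889) − 938·(12683/23214))/6850 = -10847/11607.

m = 0.55, c = -0.93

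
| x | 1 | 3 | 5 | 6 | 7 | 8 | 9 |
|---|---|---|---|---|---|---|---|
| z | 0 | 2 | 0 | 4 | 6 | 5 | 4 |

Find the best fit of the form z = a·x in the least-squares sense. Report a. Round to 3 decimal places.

The normal system AᵀA·[a]ᵀ = Aᵀz is [[265]]·[a]ᵀ = [148]ᵀ.
Hence a = 148 / 265 ≈ 0.558491.

a = 0.558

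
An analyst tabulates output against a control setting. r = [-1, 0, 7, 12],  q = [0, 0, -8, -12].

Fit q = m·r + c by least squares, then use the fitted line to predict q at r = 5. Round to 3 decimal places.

q̂ = -5.487

The normal system AᵀA·[m, c]ᵀ = Aᵀq is [[194, 18]; [18, 4]]·[m, c]ᵀ = [-200, -20]ᵀ.
Determinant 194·4 − 18² = 452.
m = ((-200)·4 − 18·(-20))/452 = -110/113; c = (194·(-20) − 18·(-200))/452 = -70/113.
At r = 5: q̂ = (-110/113)·(5) + (-70/113)·(1) = -620/113.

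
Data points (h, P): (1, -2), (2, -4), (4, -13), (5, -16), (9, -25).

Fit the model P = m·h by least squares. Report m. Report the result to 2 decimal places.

m = -2.89

Normal-equation sums: Σh·h = 127.
And Σh·P = -367.
Normal equations: [[127]]·[m]ᵀ = [-367]ᵀ.
m = (-367)/127 = -2.88976.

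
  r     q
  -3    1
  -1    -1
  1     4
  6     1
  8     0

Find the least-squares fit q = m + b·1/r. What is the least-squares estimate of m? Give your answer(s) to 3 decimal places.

The normal system MᵀM·[m, b]ᵀ = Mᵀq is [[5, -1/24]; [-1/24, 1241/576]]·[m, b]ᵀ = [5, 29/6]ᵀ.
det = 5·(1241/576) − (-1/24)² = 517/48.
m = (5·(1241/576) − (-1/24)·(29/6))/(517/48) = 2107/2068; b = (5·(29/6) − (-1/24)·5)/(517/48) = 1170/517.

m = 1.019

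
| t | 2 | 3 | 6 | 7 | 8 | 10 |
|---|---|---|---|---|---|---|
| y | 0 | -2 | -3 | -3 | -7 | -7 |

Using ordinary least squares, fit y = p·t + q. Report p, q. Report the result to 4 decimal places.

Sums needed: Σt·t = 262, Σt = 36, Σ1 = 6.
For Xᵀy: Σt·y = -171, Σy = -22.
So XᵀX·[p, q]ᵀ = Xᵀy: [[262, 36]; [36, 6]]·[p, q]ᵀ = [-171, -22]ᵀ.
Δ = 262·6 − 36² = 276.
p = ((-171)·6 − 36·(-22))/276 = -39/46; q = (262·(-22) − 36·(-171))/276 = 98/69.

p = -0.8478, q = 1.4203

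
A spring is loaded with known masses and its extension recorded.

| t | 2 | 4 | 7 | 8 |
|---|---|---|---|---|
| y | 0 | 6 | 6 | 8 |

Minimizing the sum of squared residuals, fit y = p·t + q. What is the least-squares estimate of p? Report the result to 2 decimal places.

p = 1.10

Forming XᵀX = [[133, 21]; [21, 4]] and Xᵀy = [130, 20]ᵀ gives XᵀX·[p, q]ᵀ = Xᵀy.
Eliminating q: 4·(row 1) − 21·(row 2) gives 91·p = 4·130 − 21·20 = 100, so p = 100/91.
Then q = (20 − 21·(100/91))/4 = -10/13.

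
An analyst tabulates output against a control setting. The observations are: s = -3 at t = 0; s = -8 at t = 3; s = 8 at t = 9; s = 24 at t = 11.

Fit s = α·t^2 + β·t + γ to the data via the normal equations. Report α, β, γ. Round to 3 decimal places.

α = 0.546, β = -3.631, γ = -2.681

Entries of XᵀX: Σt^2·t^2 = 21283, Σt^2·t = 2087, Σt^2 = 211, Σt·t = 211, Σt = 23, Σ1 = 4.
For Xᵀs: Σt^2·s = 3480, Σt·s = 312, Σs = 21.
Normal equations: [[21283, 2087, 211]; [2087, 211, 23]; [211, 23, 4]]·[α, β, γ]ᵀ = [3480, 312, 21]ᵀ.
Inverting the 3×3 Gram matrix, [α, β, γ]ᵀ = [219/401, -1456/401, -1075/401]ᵀ.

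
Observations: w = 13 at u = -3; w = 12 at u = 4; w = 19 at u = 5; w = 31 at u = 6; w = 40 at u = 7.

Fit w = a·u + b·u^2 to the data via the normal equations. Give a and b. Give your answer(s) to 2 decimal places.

Sums needed: Σu·u = 135, Σu·u^2 = 721, Σu^2·u^2 = 4659.
For Mᵀw: Σu·w = 570, Σu^2·w = 3860.
So MᵀM·[a, b]ᵀ = Mᵀw: [[135, 721]; [721, 4659]]·[a, b]ᵀ = [570, 3860]ᵀ.
Eliminating b: 4659·(row 1) − 721·(row 2) gives 109124·a = 4659·570 − 721·3860 = -127430, so a = -63715/54562.
Then b = (3860 − 721·(-63715/54562))/4659 = 55065/54562.

a = -1.17, b = 1.01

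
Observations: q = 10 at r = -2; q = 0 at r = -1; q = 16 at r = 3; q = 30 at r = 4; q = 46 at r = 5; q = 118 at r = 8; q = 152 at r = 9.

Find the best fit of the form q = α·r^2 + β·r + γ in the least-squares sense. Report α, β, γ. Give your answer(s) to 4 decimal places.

Sums needed: Σr^2·r^2 = 11636, Σr^2·r = 1448, Σr^2 = 200, Σr·r = 200, Σr = 26, Σ1 = 7.
Moment sums: Σr^2·q = 21678, Σr·q = 2690, Σq = 372.
Inverting the 3×3 Gram matrix, [α, β, γ]ᵀ = [192761/100842, -38615/100842, -17/343]ᵀ.

α = 1.9115, β = -0.3829, γ = -0.0496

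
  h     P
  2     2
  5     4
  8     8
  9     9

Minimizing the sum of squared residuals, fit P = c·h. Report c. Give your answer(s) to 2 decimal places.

c = 0.97

Sums needed: Σh·h = 174.
Right-hand side: Σh·P = 169.
Normal equations: [[174]]·[c]ᵀ = [169]ᵀ.
Hence c = 169 / 174 ≈ 0.971264.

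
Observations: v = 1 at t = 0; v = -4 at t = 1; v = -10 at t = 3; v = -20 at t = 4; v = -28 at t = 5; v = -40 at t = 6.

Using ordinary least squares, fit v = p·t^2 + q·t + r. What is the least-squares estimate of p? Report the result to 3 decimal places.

p = -0.920

The normal system MᵀM·[p, q, r]ᵀ = Mᵀv is [[2259, 433, 87]; [433, 87, 19]; [87, 19, 6]]·[p, q, r]ᵀ = [-2554, -494, -101]ᵀ.
Inverting the 3×3 Gram matrix, [p, q, r]ᵀ = [-773/840, -61/56, -17/420]ᵀ.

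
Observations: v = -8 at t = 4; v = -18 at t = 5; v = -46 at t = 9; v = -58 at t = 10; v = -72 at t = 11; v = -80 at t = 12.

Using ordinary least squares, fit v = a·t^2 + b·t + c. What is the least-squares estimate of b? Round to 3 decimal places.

b = -2.395

Forming XᵀX = [[52819, 4977, 487]; [4977, 487, 51]; [487, 51, 6]] and Xᵀv = [-30336, -2868, -282]ᵀ gives XᵀX·[a, b, c]ᵀ = Xᵀv.
Row-reducing yields a = -741/1810, b = -867/362, c = 5961/905.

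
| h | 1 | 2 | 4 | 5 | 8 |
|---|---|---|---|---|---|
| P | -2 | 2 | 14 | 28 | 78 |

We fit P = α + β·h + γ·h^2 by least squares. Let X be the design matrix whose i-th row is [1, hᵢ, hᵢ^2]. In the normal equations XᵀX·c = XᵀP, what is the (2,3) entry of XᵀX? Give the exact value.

710

Row 2 ↔ basis h, column 3 ↔ basis h^2, so (XᵀX)_{2,3} = Σᵢ (h)·(h^2) = (1)·(1) + (2)·(4) + (4)·(16) + (5)·(25) + (8)·(64) = 710.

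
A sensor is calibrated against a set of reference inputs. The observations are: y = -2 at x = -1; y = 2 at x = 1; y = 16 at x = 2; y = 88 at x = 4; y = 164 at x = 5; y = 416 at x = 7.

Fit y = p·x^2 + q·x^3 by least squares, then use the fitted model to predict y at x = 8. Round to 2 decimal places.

The normal equations are: 3300·p + 20988·q = 25956;  20988·p + 137436·q = 168952.
(Σx^2·x^2 = 3300, Σx^2·x^3 = 20988, Σx^3·x^3 = 137436, Σx^2·y = 25956, Σx^3·y = 168952.)
Eliminating q: 137436·(row 1) − 20988·(row 2) gives 13042656·p = 137436·25956 − 20988·168952 = 21324240, so p = 148085/90574.
Then q = (168952 − 20988·(148085/90574))/137436 = 24199/24702.
At x = 8: ŷ = (148085/90574)·(64) + (24199/24702)·(512) = 82360544/135861.

ŷ = 606.21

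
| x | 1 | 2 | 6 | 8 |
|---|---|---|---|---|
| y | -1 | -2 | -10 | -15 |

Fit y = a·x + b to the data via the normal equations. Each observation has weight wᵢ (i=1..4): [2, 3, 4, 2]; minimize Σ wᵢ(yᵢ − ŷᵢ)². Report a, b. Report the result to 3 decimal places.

The normal system AᵀWA·[a, b]ᵀ = AᵀWy is [[286, 48]; [48, 11]]·[a, b]ᵀ = [-494, -78]ᵀ.
Δ = 286·11 − 48² = 842.
a = ((-494)·11 − 48·(-78))/842 = -845/421; b = (286·(-78) − 48·(-494))/842 = 702/421.

a = -2.007, b = 1.667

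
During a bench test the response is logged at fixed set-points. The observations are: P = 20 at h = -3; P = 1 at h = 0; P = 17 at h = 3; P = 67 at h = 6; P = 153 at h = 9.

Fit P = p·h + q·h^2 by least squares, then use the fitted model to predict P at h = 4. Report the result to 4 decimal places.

The normal equations are: 135·p + 945·q = 1770;  945·p + 8019·q = 15138.
Determinant 135·8019 − 945² = 189540.
p = (1770·8019 − 945·15138)/189540 = -23/39; q = (135·15138 − 945·1770)/189540 = 229/117.
At h = 4: P̂ = (-23/39)·(4) + (229/117)·(16) = 3388/117.

P̂ = 28.9573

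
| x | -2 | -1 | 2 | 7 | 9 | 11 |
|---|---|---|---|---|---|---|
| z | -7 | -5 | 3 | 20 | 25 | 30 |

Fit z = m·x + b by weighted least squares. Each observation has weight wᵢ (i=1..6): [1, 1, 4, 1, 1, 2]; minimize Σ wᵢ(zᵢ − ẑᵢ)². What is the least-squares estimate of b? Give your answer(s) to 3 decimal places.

MᵀWM·[m, b]ᵀ = MᵀWz reads: 393·m + 43·b = 1068;  43·m + 10·b = 105.
(Σwᵢ·x·x = 393, Σwᵢ·x = 43, Σwᵢ·1 = 10, Σwᵢ·x·z = 1068, Σwᵢ·z = 105.)
Eliminating b: 10·(row 1) − 43·(row 2) gives 2081·m = 10·1068 − 43·105 = 6165, so m = 6165/2081.
Then b = (105 − 43·(6165/2081))/10 = -4659/2081.

b = -2.239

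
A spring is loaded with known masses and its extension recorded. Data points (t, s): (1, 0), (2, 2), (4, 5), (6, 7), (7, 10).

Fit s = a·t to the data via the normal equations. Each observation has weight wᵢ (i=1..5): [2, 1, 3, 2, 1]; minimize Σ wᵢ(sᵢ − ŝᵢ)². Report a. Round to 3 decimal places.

From the data, Σwᵢ·t·t = 175.
For XᵀWs: Σwᵢ·t·s = 218.
Normal equations: [[175]]·[a]ᵀ = [218]ᵀ.
a = 218/175 = 1.24571.

a = 1.246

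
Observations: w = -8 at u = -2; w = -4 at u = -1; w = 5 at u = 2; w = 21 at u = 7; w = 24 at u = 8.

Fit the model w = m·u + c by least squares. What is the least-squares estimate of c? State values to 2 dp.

c = -1.28

The normal system AᵀA·[m, c]ᵀ = Aᵀw is [[122, 14]; [14, 5]]·[m, c]ᵀ = [369, 38]ᵀ.
Δ = 122·5 − 14² = 414.
m = (369·5 − 14·38)/414 = 1313/414; c = (122·38 − 14·369)/414 = -265/207.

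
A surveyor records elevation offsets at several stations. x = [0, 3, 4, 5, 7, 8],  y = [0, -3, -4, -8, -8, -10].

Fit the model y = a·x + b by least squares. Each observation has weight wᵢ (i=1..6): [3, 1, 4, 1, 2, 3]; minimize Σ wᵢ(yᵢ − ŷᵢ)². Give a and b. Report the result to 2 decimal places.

a = -1.25, b = 0.32

Forming AᵀWA = [[388, 62]; [62, 14]] and AᵀWy = [-465, -73]ᵀ gives AᵀWA·[a, b]ᵀ = AᵀWy.
Determinant 388·14 − 62² = 1588.
a = ((-465)·14 − 62·(-73))/1588 = -496/397; b = (388·(-73) − 62·(-465))/1588 = 253/794.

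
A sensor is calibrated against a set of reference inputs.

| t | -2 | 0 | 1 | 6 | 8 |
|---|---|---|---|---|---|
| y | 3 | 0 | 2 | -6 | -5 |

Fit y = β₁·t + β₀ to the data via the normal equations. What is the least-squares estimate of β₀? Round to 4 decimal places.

Forming MᵀM = [[105, 13]; [13, 5]] and Mᵀy = [-80, -6]ᵀ gives MᵀM·[β₁, β₀]ᵀ = Mᵀy.
Determinant 105·5 − 13² = 356.
β₁ = ((-80)·5 − 13·(-6))/356 = -161/178; β₀ = (105·(-6) − 13·(-80))/356 = 205/178.

β₀ = 1.1517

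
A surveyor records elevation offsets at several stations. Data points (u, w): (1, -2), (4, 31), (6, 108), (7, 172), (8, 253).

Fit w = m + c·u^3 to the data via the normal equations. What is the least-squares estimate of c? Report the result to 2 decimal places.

c = 0.50

Compute the Gram sums: Σ1 = 5, Σu^3 = 1136, Σu^3·u^3 = 430546.
And Σw = 562, Σu^3·w = 213842.
Determinant 5·430546 − 1136² = 862234.
m = (562·430546 − 1136·213842)/862234 = -478830/431117; c = (5·213842 − 1136·562)/862234 = 215389/431117.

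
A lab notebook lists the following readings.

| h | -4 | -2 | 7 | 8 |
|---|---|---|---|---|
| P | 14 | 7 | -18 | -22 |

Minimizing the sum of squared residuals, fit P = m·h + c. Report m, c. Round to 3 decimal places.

m = -2.920, c = 1.820

Normal-equation sums: Σh·h = 133, Σh = 9, Σ1 = 4.
Moment sums: Σh·P = -372, ΣP = -19.
det = 133·4 − 9² = 451.
m = ((-372)·4 − 9·(-19))/451 = -1317/451; c = (133·(-19) − 9·(-372))/451 = 821/451.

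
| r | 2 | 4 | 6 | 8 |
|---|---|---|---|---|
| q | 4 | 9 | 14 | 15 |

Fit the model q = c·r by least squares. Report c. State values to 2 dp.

c = 2.07

Compute the Gram sums: Σr·r = 120.
For Mᵀq: Σr·q = 248.
Normal equations: [[120]]·[c]ᵀ = [248]ᵀ.
c = 248/120 = 2.06667.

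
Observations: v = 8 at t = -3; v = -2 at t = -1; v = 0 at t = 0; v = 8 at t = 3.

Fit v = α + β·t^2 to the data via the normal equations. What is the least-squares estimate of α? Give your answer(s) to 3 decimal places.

α = -1.430

XᵀX·[α, β]ᵀ = Xᵀv reads: 4·α + 19·β = 14;  19·α + 163·β = 142.
(Σ1 = 4, Σt^2 = 19, Σt^2·t^2 = 163, Σv = 14, Σt^2·v = 142.)
Eliminating β: 163·(row 1) − 19·(row 2) gives 291·α = 163·14 − 19·142 = -416, so α = -416/291.
Then β = (142 − 19·(-416/291))/163 = 302/291.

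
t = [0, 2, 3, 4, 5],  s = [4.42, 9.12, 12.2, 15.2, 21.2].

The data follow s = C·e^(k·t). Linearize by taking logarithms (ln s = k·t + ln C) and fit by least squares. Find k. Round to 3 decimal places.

With ln sᵢ as the transformed response and tᵢ as the regressor:
Σt = 14.0000, Σ(t)² = 54.0000, Σln s = 11.9733, Σt·ln s = 38.0804.
Equations: 54.0000·k + 14.0000·ln C = 38.0804;  14.0000·k + 5·ln C = 11.9733.
Slope k = (n·Σt·ln s − Σt·Σln s)/(n·Σ(t)² − (Σt)²) = (5·38.0804 − 14.0000·11.9733)/74.0000 = 0.30778; ln C = (Σln s − k·Σt)/n = 1.53290.

k = 0.308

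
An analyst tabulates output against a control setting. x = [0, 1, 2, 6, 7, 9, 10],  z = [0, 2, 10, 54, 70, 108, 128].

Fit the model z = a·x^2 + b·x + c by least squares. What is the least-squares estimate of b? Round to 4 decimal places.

The normal system MᵀM·[a, b, c]ᵀ = Mᵀz is [[20275, 2297, 271]; [2297, 271, 35]; [271, 35, 7]]·[a, b, c]ᵀ = [26964, 3088, 372]ᵀ.
Inverting the 3×3 Gram matrix, [a, b, c]ᵀ = [28702/30243, 105220/30243, -10026/10081]ᵀ.

b = 3.4792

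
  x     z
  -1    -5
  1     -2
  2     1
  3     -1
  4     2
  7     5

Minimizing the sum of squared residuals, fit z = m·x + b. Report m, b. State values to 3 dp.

From the data, Σx·x = 80, Σx = 16, Σ1 = 6.
Right-hand side: Σx·z = 45, Σz = 0.
AᵀA·[m, b]ᵀ = Aᵀz becomes [[80, 16]; [16, 6]]·[m, b]ᵀ = [45, 0]ᵀ.
Eliminating b: 6·(row 1) − 16·(row 2) gives 224·m = 6·45 − 16·0 = 270, so m = 135/112.
Then b = (0 − 16·(135/112))/6 = -45/14.

m = 1.205, b = -3.214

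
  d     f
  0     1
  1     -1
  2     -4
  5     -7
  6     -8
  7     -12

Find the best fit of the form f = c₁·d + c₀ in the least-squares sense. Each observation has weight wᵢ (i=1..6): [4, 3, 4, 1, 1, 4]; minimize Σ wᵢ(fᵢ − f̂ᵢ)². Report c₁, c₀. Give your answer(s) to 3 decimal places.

c₁ = -1.742, c₀ = 0.535

MᵀWM·[c₁, c₀]ᵀ = MᵀWf reads: 276·c₁ + 50·c₀ = -454;  50·c₁ + 17·c₀ = -78.
Determinant 276·17 − 50² = 2192.
c₁ = ((-454)·17 − 50·(-78))/2192 = -1909/1096; c₀ = (276·(-78) − 50·(-454))/2192 = 293/548.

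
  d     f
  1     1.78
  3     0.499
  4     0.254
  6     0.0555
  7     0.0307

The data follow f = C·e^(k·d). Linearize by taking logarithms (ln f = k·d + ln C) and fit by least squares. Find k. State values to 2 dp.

Linearized form: ln f = k·d + ln C. From the 5 transformed points,
AᵀA = [[111.0000, 21.0000]; [21.0000, 5]], rhs = [-48.7232, -7.8638]ᵀ  (here Σd = 21.0000, Σ(d)² = 111.0000, Σln f = -7.8638, Σd·ln f = -48.7232).
Δ = 111.0000·5 − (21.0000)² = 114.0000; k = (-48.7232·5 − 21.0000·-7.8638)/114.0000 = -0.68838, ln C = (111.0000·-7.8638 − 21.0000·-48.7232)/114.0000 = 1.31845.

k = -0.69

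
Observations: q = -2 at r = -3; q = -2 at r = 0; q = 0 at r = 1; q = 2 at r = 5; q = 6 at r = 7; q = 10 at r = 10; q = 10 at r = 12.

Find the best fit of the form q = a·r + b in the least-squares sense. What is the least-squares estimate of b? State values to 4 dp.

b = -0.8050

Entries of MᵀM: Σr·r = 328, Σr = 32, Σ1 = 7.
And Σr·q = 278, Σq = 24.
Eliminating b: 7·(row 1) − 32·(row 2) gives 1272·a = 7·278 − 32·24 = 1178, so a = 589/636.
Then b = (24 − 32·(589/636))/7 = -128/159.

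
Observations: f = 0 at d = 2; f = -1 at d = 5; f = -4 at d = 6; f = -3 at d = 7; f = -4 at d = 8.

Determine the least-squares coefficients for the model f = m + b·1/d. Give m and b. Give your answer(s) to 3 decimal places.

m = -4.584, b = 9.624

Normal-equation sums: Σ1 = 5, Σ1/d = 953/840, Σ1/d·1/d = 249649/705600.
Right-hand side: Σf = -12, Σ1/d·f = -377/210.
Δ = 5·(249649/705600) − (953/840)² = 85009/176400.
m = ((-12)·(249649/705600) − (953/840)·(-377/210))/(85009/176400) = -389666/85009; b = (5·(-377/210) − (953/840)·(-12))/(85009/176400) = 818160/85009.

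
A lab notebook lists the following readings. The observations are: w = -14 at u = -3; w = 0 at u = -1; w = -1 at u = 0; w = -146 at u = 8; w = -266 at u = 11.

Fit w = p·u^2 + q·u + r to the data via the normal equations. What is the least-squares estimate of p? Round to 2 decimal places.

p = -2.02

Compute the Gram sums: Σu^2·u^2 = 18819, Σu^2·u = 1815, Σu^2 = 195, Σu·u = 195, Σu = 15, Σ1 = 5.
Right-hand side: Σu^2·w = -41656, Σu·w = -4052, Σw = -427.
Normal equations: [[18819, 1815, 195]; [1815, 195, 15]; [195, 15, 5]]·[p, q, r]ᵀ = [-41656, -4052, -427]ᵀ.
Row-reducing yields p = -2851/1410, q = -6673/3525, r = -2029/2350.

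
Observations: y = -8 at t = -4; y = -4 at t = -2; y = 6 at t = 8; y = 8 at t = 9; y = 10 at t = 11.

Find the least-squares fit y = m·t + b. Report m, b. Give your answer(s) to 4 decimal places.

m = 1.1480, b = -2.6512

Setting ∂/∂m … = 0 gives: 286·m + 22·b = 270;  22·m + 5·b = 12.
det = 286·5 − 22² = 946.
m = (270·5 − 22·12)/946 = 543/473; b = (286·12 − 22·270)/946 = -114/43.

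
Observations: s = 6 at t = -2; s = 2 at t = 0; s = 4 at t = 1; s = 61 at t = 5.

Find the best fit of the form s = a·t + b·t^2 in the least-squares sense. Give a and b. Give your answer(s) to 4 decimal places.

MᵀM·[a, b]ᵀ = Mᵀs reads: 30·a + 118·b = 297;  118·a + 642·b = 1553.
(Σt·t = 30, Σt·t^2 = 118, Σt^2·t^2 = 642, Σt·s = 297, Σt^2·s = 1553.)
det = 30·642 − 118² = 5336.
a = (297·642 − 118·1553)/5336 = 1855/1334; b = (30·1553 − 118·297)/5336 = 1443/667.

a = 1.3906, b = 2.1634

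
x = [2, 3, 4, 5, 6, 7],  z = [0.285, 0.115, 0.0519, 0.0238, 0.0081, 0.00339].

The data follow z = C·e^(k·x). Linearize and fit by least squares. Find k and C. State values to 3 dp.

Linearized form: ln z = k·x + ln C. From the 6 transformed points,
Σx = 27.0000, Σ(x)² = 139.0000, Σln z = -20.6174, Σx·ln z = -108.2269.
Equations: 139.0000·k + 27.0000·ln C = -108.2269;  27.0000·k + 6·ln C = -20.6174.
Solving (det = 105.0000): k = -0.88278, ln C = 0.53625, so C = exp(0.53625) = 1.70959.

k = -0.883, C = 1.710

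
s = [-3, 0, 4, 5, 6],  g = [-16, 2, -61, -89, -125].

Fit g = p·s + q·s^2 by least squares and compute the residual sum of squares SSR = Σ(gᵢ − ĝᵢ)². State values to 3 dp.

SSR = 5.231

Normal-equation sums: Σs·s = 86, Σs·s^2 = 378, Σs^2·s^2 = 2258.
Right-hand side: Σs·g = -1391, Σs^2·g = -7845.
AᵀA·[p, q]ᵀ = Aᵀg becomes [[86, 378]; [378, 2258]]·[p, q]ᵀ = [-1391, -7845]ᵀ.
det = 86·2258 − 378² = 51304.
p = ((-1391)·2258 − 378·(-7845))/51304 = -43867/12826; q = (86·(-7845) − 378·(-1391))/51304 = -18609/6413.
Residuals: -35/242, 2, -5715/6413, 8271/12826, -100/6413; SSR = 67095/12826.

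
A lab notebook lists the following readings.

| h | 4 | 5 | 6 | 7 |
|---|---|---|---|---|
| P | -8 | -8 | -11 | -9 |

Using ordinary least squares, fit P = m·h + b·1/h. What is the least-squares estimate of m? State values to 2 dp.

Forming AᵀA = [[126, 4]; [4, 26581/176400]] and AᵀP = [-201, -1411/210]ᵀ gives AᵀA·[m, b]ᵀ = AᵀP.
Δ = 126·(26581/176400) − 4² = 4181/1400.
m = ((-201)·(26581/176400) − 4·(-1411/210))/(4181/1400) = -66869/58534; b = (126·(-1411/210) − 4·(-201))/(4181/1400) = -59640/4181.

m = -1.14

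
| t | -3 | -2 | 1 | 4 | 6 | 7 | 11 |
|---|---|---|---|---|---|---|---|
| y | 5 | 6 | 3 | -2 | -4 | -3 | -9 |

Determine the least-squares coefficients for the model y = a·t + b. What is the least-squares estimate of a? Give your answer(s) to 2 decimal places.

a = -1.06

Compute the Gram sums: Σt·t = 236, Σt = 24, Σ1 = 7.
Moment sums: Σt·y = -176, Σy = -4.
Δ = 236·7 − 24² = 1076.
a = ((-176)·7 − 24·(-4))/1076 = -284/269; b = (236·(-4) − 24·(-176))/1076 = 820/269.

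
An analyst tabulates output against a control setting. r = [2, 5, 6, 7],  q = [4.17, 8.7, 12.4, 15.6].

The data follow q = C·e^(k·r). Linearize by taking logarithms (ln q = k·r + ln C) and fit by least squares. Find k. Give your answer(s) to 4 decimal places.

k = 0.2663

Let Y = ln q. Fitting Y = k·r + ln C by least squares:
Σr = 20.0000, Σ(r)² = 114.0000, Σln q = 8.8562, Σr·ln q = 48.0095.
Equations: 114.0000·k + 20.0000·ln C = 48.0095;  20.0000·k + 4·ln C = 8.8562.
Δ = 114.0000·4 − (20.0000)² = 56.0000; k = (48.0095·4 − 20.0000·8.8562)/56.0000 = 0.26632, ln C = (114.0000·8.8562 − 20.0000·48.0095)/56.0000 = 0.88245.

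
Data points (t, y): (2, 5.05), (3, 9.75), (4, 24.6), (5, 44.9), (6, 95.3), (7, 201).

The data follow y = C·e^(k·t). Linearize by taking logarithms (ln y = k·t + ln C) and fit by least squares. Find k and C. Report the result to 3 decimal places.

Let Y = ln y. Fitting Y = k·t + ln C by least squares:
Over the data: Σt = 27.0000, Σ(t)² = 139.0000, Σln y = 20.7642, Σt·ln y = 106.3691.
Normal system: [[139.0000, 27.0000]; [27.0000, 6]]·[k, ln C]ᵀ = [106.3691, 20.7642]ᵀ.
Solving (det = 105.0000): k = 0.73887, ln C = 0.13577, so C = exp(0.13577) = 1.14541.

k = 0.739, C = 1.145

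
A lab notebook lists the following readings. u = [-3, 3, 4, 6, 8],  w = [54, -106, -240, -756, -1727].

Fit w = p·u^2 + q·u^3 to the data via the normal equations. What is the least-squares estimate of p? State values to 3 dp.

Compute the Gram sums: Σu^2·u^2 = 5810, Σu^2·u^3 = 41568, Σu^3·u^3 = 314354.
For Mᵀw: Σu^2·w = -142052, Σu^3·w = -1067200.
Δ = 5810·314354 − 41568² = 98498116.
p = ((-142052)·314354 − 41568·(-1067200))/98498116 = -73311202/24624529; q = (5810·(-1067200) − 41568·(-142052))/98498116 = -73903616/24624529.

p = -2.977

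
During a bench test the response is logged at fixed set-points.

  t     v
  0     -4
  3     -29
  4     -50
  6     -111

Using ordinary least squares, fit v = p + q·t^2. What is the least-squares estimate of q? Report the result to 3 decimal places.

q = -2.986

Compute the Gram sums: Σ1 = 4, Σt^2 = 61, Σt^2·t^2 = 1633.
For Mᵀv: Σv = -194, Σt^2·v = -5057.
Normal equations: [[4, 61]; [61, 1633]]·[p, q]ᵀ = [-194, -5057]ᵀ.
Δ = 4·1633 − 61² = 2811.
p = ((-194)·1633 − 61·(-5057))/2811 = -2775/937; q = (4·(-5057) − 61·(-194))/2811 = -2798/937.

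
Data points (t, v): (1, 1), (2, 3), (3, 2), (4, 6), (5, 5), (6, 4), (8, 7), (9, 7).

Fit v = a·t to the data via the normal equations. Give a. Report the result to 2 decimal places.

a = 0.87

From the data, Σt·t = 236.
Moment sums: Σt·v = 205.
Normal equations: [[236]]·[a]ᵀ = [205]ᵀ.
Hence a = 205 / 236 ≈ 0.868644.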